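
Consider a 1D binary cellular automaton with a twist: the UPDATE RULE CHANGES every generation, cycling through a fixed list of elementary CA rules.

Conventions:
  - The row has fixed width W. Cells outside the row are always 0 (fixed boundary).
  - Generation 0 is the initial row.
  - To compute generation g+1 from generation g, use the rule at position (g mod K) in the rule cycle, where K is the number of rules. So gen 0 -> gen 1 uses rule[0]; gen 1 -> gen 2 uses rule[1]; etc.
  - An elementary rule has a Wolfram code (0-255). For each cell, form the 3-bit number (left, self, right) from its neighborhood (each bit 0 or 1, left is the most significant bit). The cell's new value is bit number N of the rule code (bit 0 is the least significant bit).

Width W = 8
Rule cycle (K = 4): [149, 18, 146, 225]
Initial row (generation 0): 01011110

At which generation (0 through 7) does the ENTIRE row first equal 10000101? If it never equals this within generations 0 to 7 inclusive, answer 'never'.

Gen 0: 01011110
Gen 1 (rule 149): 01001101
Gen 2 (rule 18): 10110000
Gen 3 (rule 146): 00001000
Gen 4 (rule 225): 11100011
Gen 5 (rule 149): 01011000
Gen 6 (rule 18): 10000100
Gen 7 (rule 146): 01001010

Answer: never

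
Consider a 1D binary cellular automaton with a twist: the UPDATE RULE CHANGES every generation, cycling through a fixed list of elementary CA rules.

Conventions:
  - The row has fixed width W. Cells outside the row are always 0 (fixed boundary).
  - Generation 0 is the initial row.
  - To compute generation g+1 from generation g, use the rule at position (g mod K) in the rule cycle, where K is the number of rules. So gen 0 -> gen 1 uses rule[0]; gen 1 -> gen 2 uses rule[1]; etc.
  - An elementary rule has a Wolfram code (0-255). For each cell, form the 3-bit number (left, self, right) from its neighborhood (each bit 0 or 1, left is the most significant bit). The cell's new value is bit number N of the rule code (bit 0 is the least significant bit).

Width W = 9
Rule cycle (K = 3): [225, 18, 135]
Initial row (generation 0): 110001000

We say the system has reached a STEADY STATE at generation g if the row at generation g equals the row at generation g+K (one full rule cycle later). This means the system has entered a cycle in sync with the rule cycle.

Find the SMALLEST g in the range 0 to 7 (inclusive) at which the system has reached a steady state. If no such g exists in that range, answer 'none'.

Answer: 6

Derivation:
Gen 0: 110001000
Gen 1 (rule 225): 010100011
Gen 2 (rule 18): 100010100
Gen 3 (rule 135): 101110101
Gen 4 (rule 225): 010111010
Gen 5 (rule 18): 100000001
Gen 6 (rule 135): 101111111
Gen 7 (rule 225): 010111111
Gen 8 (rule 18): 100000000
Gen 9 (rule 135): 101111111
Gen 10 (rule 225): 010111111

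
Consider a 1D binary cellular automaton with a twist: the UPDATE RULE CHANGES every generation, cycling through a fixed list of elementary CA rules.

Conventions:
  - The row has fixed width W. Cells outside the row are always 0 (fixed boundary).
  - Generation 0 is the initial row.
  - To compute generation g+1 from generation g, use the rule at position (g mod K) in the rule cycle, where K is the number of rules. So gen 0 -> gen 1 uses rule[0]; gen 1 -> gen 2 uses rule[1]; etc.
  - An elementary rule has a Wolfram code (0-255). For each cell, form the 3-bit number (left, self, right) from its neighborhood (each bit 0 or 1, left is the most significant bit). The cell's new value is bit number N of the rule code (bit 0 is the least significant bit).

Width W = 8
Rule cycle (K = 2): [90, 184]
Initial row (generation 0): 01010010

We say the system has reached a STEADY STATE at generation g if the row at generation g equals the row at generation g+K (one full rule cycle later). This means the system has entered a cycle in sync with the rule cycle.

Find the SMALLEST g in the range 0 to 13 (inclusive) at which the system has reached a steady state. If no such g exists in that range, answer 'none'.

Answer: 10

Derivation:
Gen 0: 01010010
Gen 1 (rule 90): 10001101
Gen 2 (rule 184): 01001010
Gen 3 (rule 90): 10110001
Gen 4 (rule 184): 01101000
Gen 5 (rule 90): 11100100
Gen 6 (rule 184): 11010010
Gen 7 (rule 90): 11001101
Gen 8 (rule 184): 10101010
Gen 9 (rule 90): 00000001
Gen 10 (rule 184): 00000000
Gen 11 (rule 90): 00000000
Gen 12 (rule 184): 00000000
Gen 13 (rule 90): 00000000
Gen 14 (rule 184): 00000000
Gen 15 (rule 90): 00000000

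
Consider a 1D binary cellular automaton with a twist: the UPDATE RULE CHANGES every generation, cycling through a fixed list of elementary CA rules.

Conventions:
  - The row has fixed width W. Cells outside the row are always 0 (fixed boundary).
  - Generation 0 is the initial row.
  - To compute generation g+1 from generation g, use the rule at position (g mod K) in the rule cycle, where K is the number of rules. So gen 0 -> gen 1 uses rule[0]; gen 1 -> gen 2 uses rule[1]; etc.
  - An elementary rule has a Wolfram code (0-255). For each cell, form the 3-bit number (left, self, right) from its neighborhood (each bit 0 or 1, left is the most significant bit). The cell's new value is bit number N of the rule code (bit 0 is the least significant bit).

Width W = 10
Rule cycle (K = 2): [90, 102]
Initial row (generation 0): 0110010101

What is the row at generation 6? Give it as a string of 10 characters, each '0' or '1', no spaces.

Gen 0: 0110010101
Gen 1 (rule 90): 1111100000
Gen 2 (rule 102): 0000100000
Gen 3 (rule 90): 0001010000
Gen 4 (rule 102): 0011110000
Gen 5 (rule 90): 0110011000
Gen 6 (rule 102): 1010101000

Answer: 1010101000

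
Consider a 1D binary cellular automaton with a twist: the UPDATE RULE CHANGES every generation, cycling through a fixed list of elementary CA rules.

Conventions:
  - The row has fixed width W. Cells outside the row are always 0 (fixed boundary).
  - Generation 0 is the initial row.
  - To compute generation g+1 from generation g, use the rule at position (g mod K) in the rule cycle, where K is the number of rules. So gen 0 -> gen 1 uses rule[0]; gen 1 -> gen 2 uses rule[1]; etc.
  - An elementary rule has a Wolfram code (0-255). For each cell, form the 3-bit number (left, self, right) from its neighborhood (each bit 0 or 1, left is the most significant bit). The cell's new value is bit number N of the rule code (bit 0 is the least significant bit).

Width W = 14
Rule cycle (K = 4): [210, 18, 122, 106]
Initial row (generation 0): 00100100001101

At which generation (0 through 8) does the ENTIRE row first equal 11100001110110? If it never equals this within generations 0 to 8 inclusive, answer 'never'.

Gen 0: 00100100001101
Gen 1 (rule 210): 01011010010100
Gen 2 (rule 18): 10000001100010
Gen 3 (rule 122): 01000011110101
Gen 4 (rule 106): 10000110011010
Gen 5 (rule 210): 01001011101001
Gen 6 (rule 18): 10110000000110
Gen 7 (rule 122): 01111000001111
Gen 8 (rule 106): 11001000011001

Answer: never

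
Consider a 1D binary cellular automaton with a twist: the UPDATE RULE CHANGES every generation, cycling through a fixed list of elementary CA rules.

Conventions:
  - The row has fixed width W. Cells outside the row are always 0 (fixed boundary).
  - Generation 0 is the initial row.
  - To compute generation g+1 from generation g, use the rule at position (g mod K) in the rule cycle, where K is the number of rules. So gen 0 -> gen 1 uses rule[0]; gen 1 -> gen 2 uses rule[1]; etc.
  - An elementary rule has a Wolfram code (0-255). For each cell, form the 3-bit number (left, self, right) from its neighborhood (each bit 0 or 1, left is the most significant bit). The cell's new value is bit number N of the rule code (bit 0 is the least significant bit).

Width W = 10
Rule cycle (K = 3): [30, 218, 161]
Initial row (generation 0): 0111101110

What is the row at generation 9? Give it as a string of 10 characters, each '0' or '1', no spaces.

Answer: 0100110010

Derivation:
Gen 0: 0111101110
Gen 1 (rule 30): 1100001001
Gen 2 (rule 218): 1110010110
Gen 3 (rule 161): 0100001000
Gen 4 (rule 30): 1110011100
Gen 5 (rule 218): 1111111110
Gen 6 (rule 161): 0111111100
Gen 7 (rule 30): 1100000010
Gen 8 (rule 218): 1110000101
Gen 9 (rule 161): 0100110010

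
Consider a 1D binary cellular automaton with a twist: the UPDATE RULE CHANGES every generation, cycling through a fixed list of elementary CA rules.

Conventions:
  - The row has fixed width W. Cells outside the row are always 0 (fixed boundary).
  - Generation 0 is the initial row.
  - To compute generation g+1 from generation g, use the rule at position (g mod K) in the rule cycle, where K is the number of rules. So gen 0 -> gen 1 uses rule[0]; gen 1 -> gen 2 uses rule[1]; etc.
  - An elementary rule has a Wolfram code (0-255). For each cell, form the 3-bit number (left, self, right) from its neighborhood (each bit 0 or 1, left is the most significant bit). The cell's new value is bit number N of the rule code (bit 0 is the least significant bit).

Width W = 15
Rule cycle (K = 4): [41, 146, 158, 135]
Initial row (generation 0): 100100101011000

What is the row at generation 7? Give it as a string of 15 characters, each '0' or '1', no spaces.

Gen 0: 100100101011000
Gen 1 (rule 41): 000000010110011
Gen 2 (rule 146): 000000100001100
Gen 3 (rule 158): 000001110011010
Gen 4 (rule 135): 111110100100010
Gen 5 (rule 41): 100001000001000
Gen 6 (rule 146): 010010100010100
Gen 7 (rule 158): 111110110110110

Answer: 111110110110110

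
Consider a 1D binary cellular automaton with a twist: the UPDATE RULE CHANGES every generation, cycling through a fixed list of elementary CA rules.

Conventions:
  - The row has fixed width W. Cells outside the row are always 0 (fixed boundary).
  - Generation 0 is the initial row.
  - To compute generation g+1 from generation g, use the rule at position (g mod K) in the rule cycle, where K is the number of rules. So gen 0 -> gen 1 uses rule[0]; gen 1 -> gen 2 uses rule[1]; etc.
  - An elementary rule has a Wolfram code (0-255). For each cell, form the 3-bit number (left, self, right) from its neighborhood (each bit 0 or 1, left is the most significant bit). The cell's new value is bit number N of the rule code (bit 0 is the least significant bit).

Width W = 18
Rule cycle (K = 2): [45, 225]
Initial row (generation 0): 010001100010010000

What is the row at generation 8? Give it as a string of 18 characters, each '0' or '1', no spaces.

Answer: 010000101010100111

Derivation:
Gen 0: 010001100010010000
Gen 1 (rule 45): 010101001010010111
Gen 2 (rule 225): 001010000100001011
Gen 3 (rule 45): 101110110101101110
Gen 4 (rule 225): 010111011010110110
Gen 5 (rule 45): 011100110111101100
Gen 6 (rule 225): 001100011011110101
Gen 7 (rule 45): 101001010110001111
Gen 8 (rule 225): 010000101010100111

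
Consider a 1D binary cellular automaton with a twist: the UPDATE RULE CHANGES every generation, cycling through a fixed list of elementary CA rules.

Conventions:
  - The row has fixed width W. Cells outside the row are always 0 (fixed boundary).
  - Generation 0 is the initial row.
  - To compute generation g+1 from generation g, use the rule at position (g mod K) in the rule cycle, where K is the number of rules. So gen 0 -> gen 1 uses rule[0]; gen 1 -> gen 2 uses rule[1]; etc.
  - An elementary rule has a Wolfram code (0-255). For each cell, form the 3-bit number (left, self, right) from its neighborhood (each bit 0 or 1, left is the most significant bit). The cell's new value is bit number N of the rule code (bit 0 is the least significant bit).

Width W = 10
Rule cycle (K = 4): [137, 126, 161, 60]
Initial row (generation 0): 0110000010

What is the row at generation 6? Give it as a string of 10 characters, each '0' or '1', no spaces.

Gen 0: 0110000010
Gen 1 (rule 137): 0100111000
Gen 2 (rule 126): 1111101100
Gen 3 (rule 161): 0111010001
Gen 4 (rule 60): 0100111001
Gen 5 (rule 137): 0000110000
Gen 6 (rule 126): 0001111000

Answer: 0001111000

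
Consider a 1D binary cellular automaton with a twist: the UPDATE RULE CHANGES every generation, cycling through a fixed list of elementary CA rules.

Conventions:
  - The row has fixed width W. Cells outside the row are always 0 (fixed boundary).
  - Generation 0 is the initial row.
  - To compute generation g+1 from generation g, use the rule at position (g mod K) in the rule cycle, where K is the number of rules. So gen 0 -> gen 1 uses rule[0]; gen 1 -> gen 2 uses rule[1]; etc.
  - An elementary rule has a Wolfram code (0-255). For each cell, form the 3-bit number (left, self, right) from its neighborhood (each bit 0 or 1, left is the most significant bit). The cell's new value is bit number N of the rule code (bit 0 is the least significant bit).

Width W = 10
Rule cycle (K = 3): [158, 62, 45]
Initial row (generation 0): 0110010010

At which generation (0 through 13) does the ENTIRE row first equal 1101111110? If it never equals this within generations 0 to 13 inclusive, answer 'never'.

Answer: 4

Derivation:
Gen 0: 0110010010
Gen 1 (rule 158): 1101111111
Gen 2 (rule 62): 1011000000
Gen 3 (rule 45): 1110011111
Gen 4 (rule 158): 1101111110
Gen 5 (rule 62): 1011000001
Gen 6 (rule 45): 1110011101
Gen 7 (rule 158): 1101111001
Gen 8 (rule 62): 1011000111
Gen 9 (rule 45): 1110010100
Gen 10 (rule 158): 1101110110
Gen 11 (rule 62): 1011001101
Gen 12 (rule 45): 1110001011
Gen 13 (rule 158): 1101011010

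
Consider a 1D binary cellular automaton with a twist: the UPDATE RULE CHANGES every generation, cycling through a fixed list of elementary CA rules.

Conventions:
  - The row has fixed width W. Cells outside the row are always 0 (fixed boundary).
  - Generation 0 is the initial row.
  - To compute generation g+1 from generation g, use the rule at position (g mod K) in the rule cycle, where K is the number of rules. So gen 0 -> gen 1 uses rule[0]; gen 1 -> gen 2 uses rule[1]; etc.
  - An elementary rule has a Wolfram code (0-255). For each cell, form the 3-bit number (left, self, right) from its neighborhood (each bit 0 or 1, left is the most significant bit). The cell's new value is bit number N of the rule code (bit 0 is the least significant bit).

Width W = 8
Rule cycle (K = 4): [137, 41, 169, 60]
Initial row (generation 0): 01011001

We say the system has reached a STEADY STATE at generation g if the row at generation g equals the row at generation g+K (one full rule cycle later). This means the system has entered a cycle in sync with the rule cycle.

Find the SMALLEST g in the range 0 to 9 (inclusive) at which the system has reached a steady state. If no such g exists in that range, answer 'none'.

Answer: none

Derivation:
Gen 0: 01011001
Gen 1 (rule 137): 00010000
Gen 2 (rule 41): 11000111
Gen 3 (rule 169): 10010110
Gen 4 (rule 60): 11011101
Gen 5 (rule 137): 10011000
Gen 6 (rule 41): 00010011
Gen 7 (rule 169): 11000010
Gen 8 (rule 60): 10100011
Gen 9 (rule 137): 00001010
Gen 10 (rule 41): 11100100
Gen 11 (rule 169): 11000001
Gen 12 (rule 60): 10100001
Gen 13 (rule 137): 00001100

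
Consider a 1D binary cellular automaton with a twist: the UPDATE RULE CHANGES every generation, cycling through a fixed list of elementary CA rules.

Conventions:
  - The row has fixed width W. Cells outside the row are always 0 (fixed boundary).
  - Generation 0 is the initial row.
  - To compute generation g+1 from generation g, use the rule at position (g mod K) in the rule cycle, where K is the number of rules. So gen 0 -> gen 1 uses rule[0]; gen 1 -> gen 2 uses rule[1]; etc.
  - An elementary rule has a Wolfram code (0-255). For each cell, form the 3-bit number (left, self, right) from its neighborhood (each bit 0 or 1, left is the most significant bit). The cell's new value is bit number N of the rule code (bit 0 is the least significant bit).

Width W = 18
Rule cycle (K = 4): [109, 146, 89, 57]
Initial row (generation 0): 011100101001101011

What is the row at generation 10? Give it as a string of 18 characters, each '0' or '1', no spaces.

Answer: 011010000000101100

Derivation:
Gen 0: 011100101001101011
Gen 1 (rule 109): 010100111001111111
Gen 2 (rule 146): 100011010110111110
Gen 3 (rule 89): 011011000110100011
Gen 4 (rule 57): 010110110101011010
Gen 5 (rule 109): 011111111111111110
Gen 6 (rule 146): 101111111111111101
Gen 7 (rule 89): 001000000000000100
Gen 8 (rule 57): 100111111111110011
Gen 9 (rule 109): 100100000000010011
Gen 10 (rule 146): 011010000000101100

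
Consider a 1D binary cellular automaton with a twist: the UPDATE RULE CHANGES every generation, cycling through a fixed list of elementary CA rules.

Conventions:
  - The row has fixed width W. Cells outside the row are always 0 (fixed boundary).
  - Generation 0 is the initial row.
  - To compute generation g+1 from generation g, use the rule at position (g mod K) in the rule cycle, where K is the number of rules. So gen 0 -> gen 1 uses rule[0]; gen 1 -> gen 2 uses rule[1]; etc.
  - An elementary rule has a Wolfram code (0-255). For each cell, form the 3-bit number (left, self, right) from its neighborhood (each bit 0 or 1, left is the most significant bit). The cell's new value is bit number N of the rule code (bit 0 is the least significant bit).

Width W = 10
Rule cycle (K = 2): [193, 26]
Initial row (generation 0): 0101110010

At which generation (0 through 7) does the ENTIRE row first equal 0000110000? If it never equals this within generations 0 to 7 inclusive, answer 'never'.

Answer: 1

Derivation:
Gen 0: 0101110010
Gen 1 (rule 193): 0000110000
Gen 2 (rule 26): 0001101000
Gen 3 (rule 193): 1100100011
Gen 4 (rule 26): 1011010110
Gen 5 (rule 193): 0001000010
Gen 6 (rule 26): 0010100101
Gen 7 (rule 193): 1000000000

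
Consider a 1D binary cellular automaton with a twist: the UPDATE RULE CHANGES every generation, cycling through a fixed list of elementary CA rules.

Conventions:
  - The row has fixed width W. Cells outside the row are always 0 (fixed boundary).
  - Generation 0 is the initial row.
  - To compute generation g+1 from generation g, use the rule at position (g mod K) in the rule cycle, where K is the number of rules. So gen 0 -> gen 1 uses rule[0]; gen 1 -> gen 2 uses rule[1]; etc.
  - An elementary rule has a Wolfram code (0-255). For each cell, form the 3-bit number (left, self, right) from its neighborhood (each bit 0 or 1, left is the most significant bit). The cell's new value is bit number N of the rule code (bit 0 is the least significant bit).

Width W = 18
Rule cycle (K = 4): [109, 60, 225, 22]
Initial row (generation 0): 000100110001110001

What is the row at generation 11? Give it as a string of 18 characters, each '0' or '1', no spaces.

Answer: 001111001011111111

Derivation:
Gen 0: 000100110001110001
Gen 1 (rule 109): 110100110101010101
Gen 2 (rule 60): 101110101111111111
Gen 3 (rule 225): 010111010111111111
Gen 4 (rule 22): 110000010000000000
Gen 5 (rule 109): 110111010111111111
Gen 6 (rule 60): 101100111100000000
Gen 7 (rule 225): 010100011101111111
Gen 8 (rule 22): 110110100000000000
Gen 9 (rule 109): 111111101111111111
Gen 10 (rule 60): 100000011000000000
Gen 11 (rule 225): 001111001011111111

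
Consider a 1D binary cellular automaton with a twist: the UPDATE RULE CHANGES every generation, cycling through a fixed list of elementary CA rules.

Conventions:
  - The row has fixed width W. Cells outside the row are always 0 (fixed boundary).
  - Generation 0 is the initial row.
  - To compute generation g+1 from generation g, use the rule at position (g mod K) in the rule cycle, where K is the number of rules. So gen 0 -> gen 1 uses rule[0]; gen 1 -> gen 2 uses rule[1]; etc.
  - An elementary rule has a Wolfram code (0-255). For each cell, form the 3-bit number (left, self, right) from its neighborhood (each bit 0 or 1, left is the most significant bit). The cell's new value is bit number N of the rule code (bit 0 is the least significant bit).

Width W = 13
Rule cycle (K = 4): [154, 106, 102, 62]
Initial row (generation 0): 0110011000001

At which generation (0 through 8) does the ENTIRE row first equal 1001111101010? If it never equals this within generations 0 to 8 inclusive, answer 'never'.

Answer: never

Derivation:
Gen 0: 0110011000001
Gen 1 (rule 154): 1101110100010
Gen 2 (rule 106): 1111011000100
Gen 3 (rule 102): 0001101001100
Gen 4 (rule 62): 0011011111010
Gen 5 (rule 154): 0110011110001
Gen 6 (rule 106): 1110110010010
Gen 7 (rule 102): 0011010110110
Gen 8 (rule 62): 0110111101101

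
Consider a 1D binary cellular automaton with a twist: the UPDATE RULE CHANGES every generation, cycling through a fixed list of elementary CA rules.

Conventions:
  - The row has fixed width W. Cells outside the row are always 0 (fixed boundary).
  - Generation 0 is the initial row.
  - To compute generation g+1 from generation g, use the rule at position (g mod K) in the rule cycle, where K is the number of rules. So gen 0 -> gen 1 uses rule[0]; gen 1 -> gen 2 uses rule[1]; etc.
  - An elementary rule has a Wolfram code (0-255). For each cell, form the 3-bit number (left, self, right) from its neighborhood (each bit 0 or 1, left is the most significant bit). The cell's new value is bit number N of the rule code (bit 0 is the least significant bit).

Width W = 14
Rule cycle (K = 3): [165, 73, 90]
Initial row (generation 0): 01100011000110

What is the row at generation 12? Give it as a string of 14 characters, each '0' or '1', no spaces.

Gen 0: 01100011000110
Gen 1 (rule 165): 00001000010000
Gen 2 (rule 73): 11100011000111
Gen 3 (rule 90): 10110111101101
Gen 4 (rule 165): 11001011010011
Gen 5 (rule 73): 11000011000011
Gen 6 (rule 90): 11100111100111
Gen 7 (rule 165): 01000011000010
Gen 8 (rule 73): 00011011011000
Gen 9 (rule 90): 00111011011100
Gen 10 (rule 165): 10010100101001
Gen 11 (rule 73): 00000000000000
Gen 12 (rule 90): 00000000000000

Answer: 00000000000000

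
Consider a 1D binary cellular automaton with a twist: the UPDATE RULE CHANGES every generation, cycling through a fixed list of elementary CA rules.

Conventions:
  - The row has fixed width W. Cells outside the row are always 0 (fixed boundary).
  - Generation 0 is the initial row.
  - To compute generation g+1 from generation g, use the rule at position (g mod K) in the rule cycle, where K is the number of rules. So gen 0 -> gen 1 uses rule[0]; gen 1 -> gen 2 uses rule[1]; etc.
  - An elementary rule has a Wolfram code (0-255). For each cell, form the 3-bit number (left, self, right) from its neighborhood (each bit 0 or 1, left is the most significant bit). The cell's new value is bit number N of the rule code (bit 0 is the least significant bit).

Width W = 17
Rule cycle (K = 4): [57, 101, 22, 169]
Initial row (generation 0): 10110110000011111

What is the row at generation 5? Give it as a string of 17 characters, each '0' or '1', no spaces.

Gen 0: 10110110000011111
Gen 1 (rule 57): 01101101111010000
Gen 2 (rule 101): 00110110001110111
Gen 3 (rule 22): 01000001010000000
Gen 4 (rule 169): 00011100100111111
Gen 5 (rule 57): 11010010010100000

Answer: 11010010010100000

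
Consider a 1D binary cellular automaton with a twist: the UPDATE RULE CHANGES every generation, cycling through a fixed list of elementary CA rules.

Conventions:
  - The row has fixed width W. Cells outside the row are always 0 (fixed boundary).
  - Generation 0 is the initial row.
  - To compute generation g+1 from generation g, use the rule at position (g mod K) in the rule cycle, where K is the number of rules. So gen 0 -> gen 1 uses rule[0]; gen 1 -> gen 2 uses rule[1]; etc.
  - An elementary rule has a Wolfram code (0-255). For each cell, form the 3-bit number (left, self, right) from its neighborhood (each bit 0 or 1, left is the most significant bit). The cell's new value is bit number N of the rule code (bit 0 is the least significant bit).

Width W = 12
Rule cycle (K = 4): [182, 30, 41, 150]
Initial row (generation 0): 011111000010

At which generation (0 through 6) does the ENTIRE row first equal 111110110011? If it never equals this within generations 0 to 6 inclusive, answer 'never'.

Gen 0: 011111000010
Gen 1 (rule 182): 101110100111
Gen 2 (rule 30): 101000111100
Gen 3 (rule 41): 010010100001
Gen 4 (rule 150): 111110110011
Gen 5 (rule 182): 011101001100
Gen 6 (rule 30): 110001111010

Answer: 4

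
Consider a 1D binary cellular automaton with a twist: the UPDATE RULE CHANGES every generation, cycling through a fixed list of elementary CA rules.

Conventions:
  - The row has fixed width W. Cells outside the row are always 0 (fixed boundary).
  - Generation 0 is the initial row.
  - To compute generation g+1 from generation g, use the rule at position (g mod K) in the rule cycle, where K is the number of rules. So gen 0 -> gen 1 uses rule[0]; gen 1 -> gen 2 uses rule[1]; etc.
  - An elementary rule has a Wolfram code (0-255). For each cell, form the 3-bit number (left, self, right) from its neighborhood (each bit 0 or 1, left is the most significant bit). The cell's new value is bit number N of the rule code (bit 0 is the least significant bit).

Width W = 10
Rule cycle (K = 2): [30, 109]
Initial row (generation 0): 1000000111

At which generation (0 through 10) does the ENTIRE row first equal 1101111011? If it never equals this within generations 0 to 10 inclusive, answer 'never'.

Gen 0: 1000000111
Gen 1 (rule 30): 1100001100
Gen 2 (rule 109): 1101101101
Gen 3 (rule 30): 1001001001
Gen 4 (rule 109): 1001001001
Gen 5 (rule 30): 1111111111
Gen 6 (rule 109): 1000000001
Gen 7 (rule 30): 1100000011
Gen 8 (rule 109): 1101111011
Gen 9 (rule 30): 1001000010
Gen 10 (rule 109): 1001011010

Answer: 8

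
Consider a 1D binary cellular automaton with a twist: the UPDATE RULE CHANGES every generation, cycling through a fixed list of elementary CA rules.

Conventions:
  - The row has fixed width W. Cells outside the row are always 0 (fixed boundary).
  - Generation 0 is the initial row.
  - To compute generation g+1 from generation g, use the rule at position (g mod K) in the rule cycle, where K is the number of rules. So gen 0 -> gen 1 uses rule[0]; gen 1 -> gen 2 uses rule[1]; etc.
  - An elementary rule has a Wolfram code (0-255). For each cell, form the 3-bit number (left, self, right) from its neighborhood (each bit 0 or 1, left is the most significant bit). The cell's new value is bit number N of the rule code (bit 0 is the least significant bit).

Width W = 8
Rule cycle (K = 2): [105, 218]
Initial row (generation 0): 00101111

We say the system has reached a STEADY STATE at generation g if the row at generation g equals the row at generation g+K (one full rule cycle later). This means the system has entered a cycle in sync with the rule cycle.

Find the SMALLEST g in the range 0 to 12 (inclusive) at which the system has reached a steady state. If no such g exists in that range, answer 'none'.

Answer: 3

Derivation:
Gen 0: 00101111
Gen 1 (rule 105): 10011001
Gen 2 (rule 218): 01111110
Gen 3 (rule 105): 01000010
Gen 4 (rule 218): 10100101
Gen 5 (rule 105): 01000010
Gen 6 (rule 218): 10100101
Gen 7 (rule 105): 01000010
Gen 8 (rule 218): 10100101
Gen 9 (rule 105): 01000010
Gen 10 (rule 218): 10100101
Gen 11 (rule 105): 01000010
Gen 12 (rule 218): 10100101
Gen 13 (rule 105): 01000010
Gen 14 (rule 218): 10100101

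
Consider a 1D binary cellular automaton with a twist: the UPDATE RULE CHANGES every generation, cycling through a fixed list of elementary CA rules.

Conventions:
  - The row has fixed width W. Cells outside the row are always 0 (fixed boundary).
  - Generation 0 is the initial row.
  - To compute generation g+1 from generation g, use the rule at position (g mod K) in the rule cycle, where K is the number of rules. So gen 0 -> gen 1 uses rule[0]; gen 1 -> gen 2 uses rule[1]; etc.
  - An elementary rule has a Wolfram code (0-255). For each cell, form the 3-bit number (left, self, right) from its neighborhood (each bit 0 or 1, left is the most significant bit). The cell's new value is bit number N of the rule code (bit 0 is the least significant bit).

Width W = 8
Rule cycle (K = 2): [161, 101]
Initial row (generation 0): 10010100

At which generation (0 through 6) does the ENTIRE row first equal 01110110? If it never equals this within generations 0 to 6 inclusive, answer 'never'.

Gen 0: 10010100
Gen 1 (rule 161): 00001001
Gen 2 (rule 101): 11101001
Gen 3 (rule 161): 01010000
Gen 4 (rule 101): 01110111
Gen 5 (rule 161): 00101010
Gen 6 (rule 101): 10111110

Answer: never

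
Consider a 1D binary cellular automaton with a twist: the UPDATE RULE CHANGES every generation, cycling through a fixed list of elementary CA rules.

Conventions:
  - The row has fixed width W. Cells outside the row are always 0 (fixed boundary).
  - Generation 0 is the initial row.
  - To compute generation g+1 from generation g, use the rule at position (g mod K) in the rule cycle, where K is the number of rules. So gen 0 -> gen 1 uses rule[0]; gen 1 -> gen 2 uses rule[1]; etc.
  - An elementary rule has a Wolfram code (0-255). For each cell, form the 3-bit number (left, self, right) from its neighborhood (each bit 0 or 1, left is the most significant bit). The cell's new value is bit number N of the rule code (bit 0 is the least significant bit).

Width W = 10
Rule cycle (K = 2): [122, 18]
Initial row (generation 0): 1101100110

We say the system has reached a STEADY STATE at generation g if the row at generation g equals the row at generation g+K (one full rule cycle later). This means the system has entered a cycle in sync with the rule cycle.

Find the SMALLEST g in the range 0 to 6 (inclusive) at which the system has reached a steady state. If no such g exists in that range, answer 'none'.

Gen 0: 1101100110
Gen 1 (rule 122): 1111111111
Gen 2 (rule 18): 0000000000
Gen 3 (rule 122): 0000000000
Gen 4 (rule 18): 0000000000
Gen 5 (rule 122): 0000000000
Gen 6 (rule 18): 0000000000
Gen 7 (rule 122): 0000000000
Gen 8 (rule 18): 0000000000

Answer: 2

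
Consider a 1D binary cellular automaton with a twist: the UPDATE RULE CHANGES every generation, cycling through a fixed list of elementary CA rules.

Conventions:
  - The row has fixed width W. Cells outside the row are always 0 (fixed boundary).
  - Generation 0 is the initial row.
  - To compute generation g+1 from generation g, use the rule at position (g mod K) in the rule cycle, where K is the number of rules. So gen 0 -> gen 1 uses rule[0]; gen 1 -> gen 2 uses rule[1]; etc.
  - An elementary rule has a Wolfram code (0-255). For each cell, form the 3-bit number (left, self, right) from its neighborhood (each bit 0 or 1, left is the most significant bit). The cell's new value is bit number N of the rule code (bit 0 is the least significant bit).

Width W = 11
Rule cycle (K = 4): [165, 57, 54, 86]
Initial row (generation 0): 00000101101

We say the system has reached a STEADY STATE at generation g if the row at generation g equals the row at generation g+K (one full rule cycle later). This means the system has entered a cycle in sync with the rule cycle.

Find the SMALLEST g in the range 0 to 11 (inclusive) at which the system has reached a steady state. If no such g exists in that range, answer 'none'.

Gen 0: 00000101101
Gen 1 (rule 165): 11110110011
Gen 2 (rule 57): 10001101010
Gen 3 (rule 54): 11010011111
Gen 4 (rule 86): 01011100001
Gen 5 (rule 165): 01101001101
Gen 6 (rule 57): 01010101010
Gen 7 (rule 54): 11111111111
Gen 8 (rule 86): 00000000001
Gen 9 (rule 165): 11111111101
Gen 10 (rule 57): 10000000010
Gen 11 (rule 54): 11000000111
Gen 12 (rule 86): 01100001001
Gen 13 (rule 165): 00001101001
Gen 14 (rule 57): 11101010100
Gen 15 (rule 54): 00011111110

Answer: none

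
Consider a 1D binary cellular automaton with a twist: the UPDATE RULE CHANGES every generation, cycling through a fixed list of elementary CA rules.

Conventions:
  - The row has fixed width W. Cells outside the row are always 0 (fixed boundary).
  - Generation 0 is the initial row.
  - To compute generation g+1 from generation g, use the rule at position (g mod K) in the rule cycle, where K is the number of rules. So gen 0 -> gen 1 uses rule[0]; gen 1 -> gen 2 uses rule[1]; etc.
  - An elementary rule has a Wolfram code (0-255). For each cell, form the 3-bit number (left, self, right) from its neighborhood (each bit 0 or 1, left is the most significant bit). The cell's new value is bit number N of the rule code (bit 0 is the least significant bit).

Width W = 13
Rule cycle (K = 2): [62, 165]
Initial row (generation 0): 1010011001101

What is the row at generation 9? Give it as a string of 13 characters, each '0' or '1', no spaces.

Answer: 1101001111111

Derivation:
Gen 0: 1010011001101
Gen 1 (rule 62): 1111110111011
Gen 2 (rule 165): 0111101010100
Gen 3 (rule 62): 1100011111110
Gen 4 (rule 165): 0001001111100
Gen 5 (rule 62): 0011111000010
Gen 6 (rule 165): 1001110011010
Gen 7 (rule 62): 1111001110111
Gen 8 (rule 165): 0110000101010
Gen 9 (rule 62): 1101001111111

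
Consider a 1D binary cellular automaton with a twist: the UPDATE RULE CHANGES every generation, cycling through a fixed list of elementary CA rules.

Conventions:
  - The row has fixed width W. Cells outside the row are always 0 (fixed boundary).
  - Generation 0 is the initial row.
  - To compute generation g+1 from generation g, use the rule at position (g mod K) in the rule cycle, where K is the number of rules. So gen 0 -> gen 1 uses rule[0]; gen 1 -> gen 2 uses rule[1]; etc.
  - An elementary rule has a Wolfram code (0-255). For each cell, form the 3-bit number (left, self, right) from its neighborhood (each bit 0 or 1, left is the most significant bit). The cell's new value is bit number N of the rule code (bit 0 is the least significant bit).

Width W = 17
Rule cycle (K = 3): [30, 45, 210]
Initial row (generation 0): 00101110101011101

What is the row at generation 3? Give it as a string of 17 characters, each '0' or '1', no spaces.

Answer: 10001000011110000

Derivation:
Gen 0: 00101110101011101
Gen 1 (rule 30): 01101000101010001
Gen 2 (rule 45): 01011010111110101
Gen 3 (rule 210): 10001000011110000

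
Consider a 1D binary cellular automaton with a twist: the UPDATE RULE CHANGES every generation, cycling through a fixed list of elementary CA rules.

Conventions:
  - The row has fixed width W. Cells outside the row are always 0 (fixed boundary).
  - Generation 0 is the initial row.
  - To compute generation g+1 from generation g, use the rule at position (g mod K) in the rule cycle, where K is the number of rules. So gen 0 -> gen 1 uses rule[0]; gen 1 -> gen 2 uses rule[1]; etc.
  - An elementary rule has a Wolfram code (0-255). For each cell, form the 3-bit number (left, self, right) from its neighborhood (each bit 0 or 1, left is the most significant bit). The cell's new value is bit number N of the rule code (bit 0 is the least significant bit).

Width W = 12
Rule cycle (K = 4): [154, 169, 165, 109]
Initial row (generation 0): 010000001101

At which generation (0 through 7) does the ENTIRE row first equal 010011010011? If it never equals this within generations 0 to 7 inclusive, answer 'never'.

Answer: 2

Derivation:
Gen 0: 010000001101
Gen 1 (rule 154): 101000011000
Gen 2 (rule 169): 010011010011
Gen 3 (rule 165): 010000110000
Gen 4 (rule 109): 010110110111
Gen 5 (rule 154): 100100100110
Gen 6 (rule 169): 000000000100
Gen 7 (rule 165): 111111110101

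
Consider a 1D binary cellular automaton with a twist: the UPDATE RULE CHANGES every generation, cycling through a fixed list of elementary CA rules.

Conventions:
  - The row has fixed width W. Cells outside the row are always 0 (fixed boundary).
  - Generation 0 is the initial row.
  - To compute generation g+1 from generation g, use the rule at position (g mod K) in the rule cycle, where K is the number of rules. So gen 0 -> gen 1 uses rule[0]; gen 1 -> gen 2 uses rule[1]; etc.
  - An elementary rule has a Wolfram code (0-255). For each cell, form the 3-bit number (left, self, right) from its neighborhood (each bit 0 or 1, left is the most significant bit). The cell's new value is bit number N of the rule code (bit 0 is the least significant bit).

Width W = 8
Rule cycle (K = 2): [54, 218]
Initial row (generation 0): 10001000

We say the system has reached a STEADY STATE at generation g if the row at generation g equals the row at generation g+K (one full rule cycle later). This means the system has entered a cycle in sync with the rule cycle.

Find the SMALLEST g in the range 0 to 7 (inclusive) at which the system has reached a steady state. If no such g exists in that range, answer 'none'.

Gen 0: 10001000
Gen 1 (rule 54): 11011100
Gen 2 (rule 218): 11011110
Gen 3 (rule 54): 00100001
Gen 4 (rule 218): 01010010
Gen 5 (rule 54): 11111111
Gen 6 (rule 218): 11111111
Gen 7 (rule 54): 00000000
Gen 8 (rule 218): 00000000
Gen 9 (rule 54): 00000000

Answer: 7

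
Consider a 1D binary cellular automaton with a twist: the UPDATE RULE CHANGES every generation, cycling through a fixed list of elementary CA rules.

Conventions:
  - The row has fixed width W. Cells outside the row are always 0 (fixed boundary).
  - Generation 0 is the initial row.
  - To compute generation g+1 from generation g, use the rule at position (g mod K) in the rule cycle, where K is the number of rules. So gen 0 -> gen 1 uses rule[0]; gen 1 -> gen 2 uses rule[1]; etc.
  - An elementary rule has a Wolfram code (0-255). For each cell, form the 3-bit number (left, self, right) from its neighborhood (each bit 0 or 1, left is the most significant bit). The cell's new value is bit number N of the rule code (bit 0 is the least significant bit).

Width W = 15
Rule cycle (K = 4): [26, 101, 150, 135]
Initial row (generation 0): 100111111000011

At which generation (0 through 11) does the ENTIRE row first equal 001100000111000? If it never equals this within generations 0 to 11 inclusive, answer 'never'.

Answer: never

Derivation:
Gen 0: 100111111000011
Gen 1 (rule 26): 011100000100110
Gen 2 (rule 101): 000101110100010
Gen 3 (rule 150): 001100100110111
Gen 4 (rule 135): 110001101000010
Gen 5 (rule 26): 101011000100101
Gen 6 (rule 101): 111101010100111
Gen 7 (rule 150): 011001010111010
Gen 8 (rule 135): 100011010010010
Gen 9 (rule 26): 010110001101101
Gen 10 (rule 101): 011010100110111
Gen 11 (rule 150): 100010111000010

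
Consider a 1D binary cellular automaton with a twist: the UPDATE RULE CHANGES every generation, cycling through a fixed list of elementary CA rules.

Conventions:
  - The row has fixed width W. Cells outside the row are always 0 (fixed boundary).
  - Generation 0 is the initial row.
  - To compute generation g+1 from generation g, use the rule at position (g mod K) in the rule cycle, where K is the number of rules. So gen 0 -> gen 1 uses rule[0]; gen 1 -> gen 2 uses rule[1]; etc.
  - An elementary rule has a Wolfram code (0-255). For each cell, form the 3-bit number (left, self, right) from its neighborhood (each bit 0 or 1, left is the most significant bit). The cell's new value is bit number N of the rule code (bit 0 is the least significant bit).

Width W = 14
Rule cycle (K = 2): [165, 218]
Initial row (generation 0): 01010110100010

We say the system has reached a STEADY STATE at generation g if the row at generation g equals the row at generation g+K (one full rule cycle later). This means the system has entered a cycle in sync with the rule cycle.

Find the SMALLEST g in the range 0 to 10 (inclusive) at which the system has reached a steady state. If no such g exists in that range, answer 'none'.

Gen 0: 01010110100010
Gen 1 (rule 165): 01111001101010
Gen 2 (rule 218): 11111111100001
Gen 3 (rule 165): 01111111001101
Gen 4 (rule 218): 11111111111100
Gen 5 (rule 165): 01111111111001
Gen 6 (rule 218): 11111111111110
Gen 7 (rule 165): 01111111111100
Gen 8 (rule 218): 11111111111110
Gen 9 (rule 165): 01111111111100
Gen 10 (rule 218): 11111111111110
Gen 11 (rule 165): 01111111111100
Gen 12 (rule 218): 11111111111110

Answer: 6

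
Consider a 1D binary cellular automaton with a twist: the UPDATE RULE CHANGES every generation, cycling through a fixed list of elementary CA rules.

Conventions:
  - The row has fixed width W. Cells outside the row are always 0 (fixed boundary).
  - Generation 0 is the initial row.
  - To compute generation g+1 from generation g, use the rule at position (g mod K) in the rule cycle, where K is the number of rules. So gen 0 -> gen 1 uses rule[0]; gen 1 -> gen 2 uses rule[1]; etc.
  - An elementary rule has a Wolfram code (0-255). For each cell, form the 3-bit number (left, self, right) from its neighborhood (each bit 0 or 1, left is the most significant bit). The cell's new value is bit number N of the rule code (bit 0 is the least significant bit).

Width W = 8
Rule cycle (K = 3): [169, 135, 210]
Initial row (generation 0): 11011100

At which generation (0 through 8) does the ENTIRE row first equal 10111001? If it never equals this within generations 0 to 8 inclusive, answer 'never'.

Gen 0: 11011100
Gen 1 (rule 169): 10111001
Gen 2 (rule 135): 10010011
Gen 3 (rule 210): 01101101
Gen 4 (rule 169): 01011010
Gen 5 (rule 135): 11000010
Gen 6 (rule 210): 01100101
Gen 7 (rule 169): 01000010
Gen 8 (rule 135): 11011110

Answer: 1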